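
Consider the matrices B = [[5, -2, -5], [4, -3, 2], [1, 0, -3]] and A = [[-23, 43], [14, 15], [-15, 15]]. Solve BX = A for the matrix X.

X = [[-3, 6], [-6, 1], [4, -3]]

Since B multiplies X on the left, X = B⁻¹A.
det B = 2; the adjugate gives B⁻¹ = [[9/2, -3, -19/2], [7, -5, -15], [3/2, -1, -7/2]].
X = B⁻¹A = [[9/2, -3, -19/2], [7, -5, -15], [3/2, -1, -7/2]] · [[-23, 43], [14, 15], [-15, 15]] = [[-3, 6], [-6, 1], [4, -3]].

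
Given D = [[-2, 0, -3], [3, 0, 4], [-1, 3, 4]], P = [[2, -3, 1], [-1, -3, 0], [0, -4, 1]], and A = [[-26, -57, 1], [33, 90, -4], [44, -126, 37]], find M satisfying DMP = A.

M = [[-5, -5, -3], [-1, 1, 4], [5, -2, 0]]

Isolating M: multiply by D⁻¹ from the left and P⁻¹ from the right, so M = D⁻¹AP⁻¹.
det D = -3, so D⁻¹ = [[4, 3, 0], [16/3, 11/3, 1/3], [-3, -2, 0]].
det P = -5; the adjugate gives P⁻¹ = [[3/5, 1/5, -3/5], [-1/5, -2/5, 1/5], [-4/5, -8/5, 9/5]].
D⁻¹A = [[-5, 42, -8], [-3, -16, 3], [12, -9, 5]].
M = (D⁻¹A)P⁻¹ = [[-5, -5, -3], [-1, 1, 4], [5, -2, 0]].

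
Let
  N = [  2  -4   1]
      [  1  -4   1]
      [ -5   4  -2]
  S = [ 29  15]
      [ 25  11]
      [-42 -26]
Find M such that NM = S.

M = [[4, 4], [-5, -2], [1, -1]]

Since N multiplies M on the left, M = N⁻¹S.
N has determinant 4; N⁻¹ = [[1, -1, 0], [-3/4, 1/4, -1/4], [-4, 3, -1]].
M = N⁻¹S = [[1, -1, 0], [-3/4, 1/4, -1/4], [-4, 3, -1]] · [[29, 15], [25, 11], [-42, -26]] = [[4, 4], [-5, -2], [1, -1]].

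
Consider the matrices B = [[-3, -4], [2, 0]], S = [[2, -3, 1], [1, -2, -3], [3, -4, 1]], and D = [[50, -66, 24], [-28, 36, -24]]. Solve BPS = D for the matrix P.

Left-multiply by B⁻¹ and right-multiply by S⁻¹: P = B⁻¹DS⁻¹.
B has determinant 8; B⁻¹ = [[0, 1/2], [-1/4, -3/8]].
det S = 4, so S⁻¹ = [[-7/2, -1/4, 11/4], [-5/2, -1/4, 7/4], [1/2, -1/4, -1/4]].
B⁻¹D = [[-14, 18, -12], [-2, 3, 3]].
P = (B⁻¹D)S⁻¹ = [[-2, 2, -4], [1, -1, -1]].

P = [[-2, 2, -4], [1, -1, -1]]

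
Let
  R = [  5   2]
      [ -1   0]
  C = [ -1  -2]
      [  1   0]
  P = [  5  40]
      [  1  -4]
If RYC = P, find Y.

Y = [[-2, -3], [-5, 0]]

Isolating Y: multiply by R⁻¹ from the left and C⁻¹ from the right, so Y = R⁻¹PC⁻¹.
R has determinant 2; R⁻¹ = [[0, -1], [1/2, 5/2]].
det C = 2; the adjugate gives C⁻¹ = [[0, 1], [-1/2, -1/2]].
R⁻¹P = [[-1, 4], [5, 10]].
Y = (R⁻¹P)C⁻¹ = [[-2, -3], [-5, 0]].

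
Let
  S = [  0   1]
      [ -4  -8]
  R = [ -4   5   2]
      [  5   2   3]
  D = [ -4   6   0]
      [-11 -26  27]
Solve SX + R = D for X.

SX = D − R = [[0, 1, -2], [-16, -28, 24]].
S is on the left of X, so left-multiply by S⁻¹: X = S⁻¹(D − R).
S has determinant 4; S⁻¹ = [[-2, -1/4], [1, 0]].
X = S⁻¹(D − R) = [[4, 5, -2], [0, 1, -2]].

X = [[4, 5, -2], [0, 1, -2]]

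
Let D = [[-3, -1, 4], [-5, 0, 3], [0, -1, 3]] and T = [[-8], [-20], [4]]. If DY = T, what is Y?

Y = [[4], [-4], [0]]

Since D multiplies Y on the left, Y = D⁻¹T.
det D = -4, so D⁻¹ = [[-3/4, 1/4, 3/4], [-15/4, 9/4, 11/4], [-5/4, 3/4, 5/4]].
Y = D⁻¹T = [[-3/4, 1/4, 3/4], [-15/4, 9/4, 11/4], [-5/4, 3/4, 5/4]] · [[-8], [-20], [4]] = [[4], [-4], [0]].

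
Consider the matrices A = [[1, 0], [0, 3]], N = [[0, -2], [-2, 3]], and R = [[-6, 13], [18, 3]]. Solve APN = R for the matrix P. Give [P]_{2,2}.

Left-multiply by A⁻¹ and right-multiply by N⁻¹: P = A⁻¹RN⁻¹.
det A = 3, so A⁻¹ = [[1, 0], [0, 1/3]].
N has determinant -4; N⁻¹ = [[-3/4, -1/2], [-1/2, 0]].
A⁻¹R = [[-6, 13], [6, 1]].
P = (A⁻¹R)N⁻¹ = [[-2, 3], [-5, -3]].

-3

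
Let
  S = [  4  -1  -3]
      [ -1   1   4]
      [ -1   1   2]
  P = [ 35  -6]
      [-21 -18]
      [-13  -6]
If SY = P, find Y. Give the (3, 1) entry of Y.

Since S multiplies Y on the left, Y = S⁻¹P.
det S = -6; the adjugate gives S⁻¹ = [[1/3, 1/6, 1/6], [1/3, -5/6, 13/6], [0, 1/2, -1/2]].
Y = S⁻¹P = [[1/3, 1/6, 1/6], [1/3, -5/6, 13/6], [0, 1/2, -1/2]] · [[35, -6], [-21, -18], [-13, -6]] = [[6, -6], [1, 0], [-4, -6]].

-4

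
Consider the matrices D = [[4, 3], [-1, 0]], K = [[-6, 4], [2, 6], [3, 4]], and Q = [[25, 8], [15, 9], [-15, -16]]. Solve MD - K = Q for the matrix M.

M = [[4, -3], [5, 3], [-4, -4]]

MD = Q + K = [[19, 12], [17, 15], [-12, -12]].
Right-multiplying both sides by D⁻¹ gives M = (Q + K)D⁻¹.
det D = 3, so D⁻¹ = [[0, -1], [1/3, 4/3]].
M = (Q + K)D⁻¹ = [[4, -3], [5, 3], [-4, -4]].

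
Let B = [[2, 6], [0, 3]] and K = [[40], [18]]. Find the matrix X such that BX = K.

B is on the left of X, so left-multiply by B⁻¹: X = B⁻¹K.
det B = 6; the adjugate gives B⁻¹ = [[1/2, -1], [0, 1/3]].
X = B⁻¹K = [[1/2, -1], [0, 1/3]] · [[40], [18]] = [[2], [6]].

X = [[2], [6]]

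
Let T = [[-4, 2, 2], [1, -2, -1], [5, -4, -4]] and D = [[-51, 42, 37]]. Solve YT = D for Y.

Right-multiplying both sides by T⁻¹ gives Y = DT⁻¹.
T has determinant -6; T⁻¹ = [[-2/3, 0, -1/3], [1/6, -1, 1/3], [-1, 1, -1]].
Y = DT⁻¹ = [[-51, 42, 37]] · [[-2/3, 0, -1/3], [1/6, -1, 1/3], [-1, 1, -1]] = [[4, -5, -6]].

Y = [[4, -5, -6]]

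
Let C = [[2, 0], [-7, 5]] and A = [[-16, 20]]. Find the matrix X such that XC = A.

Right-multiplying both sides by C⁻¹ gives X = AC⁻¹.
C has determinant 10; C⁻¹ = [[1/2, 0], [7/10, 1/5]].
X = AC⁻¹ = [[-16, 20]] · [[1/2, 0], [7/10, 1/5]] = [[6, 4]].

X = [[6, 4]]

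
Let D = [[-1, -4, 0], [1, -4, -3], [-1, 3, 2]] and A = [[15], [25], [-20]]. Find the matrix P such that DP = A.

Left-multiplying both sides by D⁻¹ gives P = D⁻¹A.
D has determinant -5; D⁻¹ = [[-1/5, -8/5, -12/5], [-1/5, 2/5, 3/5], [1/5, -7/5, -8/5]].
P = D⁻¹A = [[-1/5, -8/5, -12/5], [-1/5, 2/5, 3/5], [1/5, -7/5, -8/5]] · [[15], [25], [-20]] = [[5], [-5], [0]].

P = [[5], [-5], [0]]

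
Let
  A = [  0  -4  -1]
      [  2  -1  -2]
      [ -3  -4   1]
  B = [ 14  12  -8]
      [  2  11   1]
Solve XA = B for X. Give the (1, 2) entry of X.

4

Right-multiplying both sides by A⁻¹ gives X = BA⁻¹.
det A = -5; the adjugate gives A⁻¹ = [[9/5, -8/5, -7/5], [-4/5, 3/5, 2/5], [11/5, -12/5, -8/5]].
X = BA⁻¹ = [[14, 12, -8], [2, 11, 1]] · [[9/5, -8/5, -7/5], [-4/5, 3/5, 2/5], [11/5, -12/5, -8/5]] = [[-2, 4, -2], [-3, 1, 0]].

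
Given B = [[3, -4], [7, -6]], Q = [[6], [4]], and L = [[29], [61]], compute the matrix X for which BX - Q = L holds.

X = [[5], [-5]]

BX = L + Q = [[35], [65]].
B is on the left of X, so left-multiply by B⁻¹: X = B⁻¹(L + Q).
B has determinant 10; B⁻¹ = [[-3/5, 2/5], [-7/10, 3/10]].
X = B⁻¹(L + Q) = [[5], [-5]].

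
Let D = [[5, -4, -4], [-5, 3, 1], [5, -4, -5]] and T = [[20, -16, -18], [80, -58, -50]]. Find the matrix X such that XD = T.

X = [[2, 0, 2], [6, -6, 4]]

Right-multiplying both sides by D⁻¹ gives X = TD⁻¹.
det D = 5, so D⁻¹ = [[-11/5, -4/5, 8/5], [-4, -1, 3], [1, 0, -1]].
X = TD⁻¹ = [[20, -16, -18], [80, -58, -50]] · [[-11/5, -4/5, 8/5], [-4, -1, 3], [1, 0, -1]] = [[2, 0, 2], [6, -6, 4]].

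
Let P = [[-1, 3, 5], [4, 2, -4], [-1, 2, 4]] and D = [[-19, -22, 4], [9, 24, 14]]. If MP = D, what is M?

Right-multiplying both sides by P⁻¹ gives M = DP⁻¹.
det P = -2, so P⁻¹ = [[-8, 1, 11], [6, -1/2, -8], [-5, 1/2, 7]].
M = DP⁻¹ = [[-19, -22, 4], [9, 24, 14]] · [[-8, 1, 11], [6, -1/2, -8], [-5, 1/2, 7]] = [[0, -6, -5], [2, 4, 5]].

M = [[0, -6, -5], [2, 4, 5]]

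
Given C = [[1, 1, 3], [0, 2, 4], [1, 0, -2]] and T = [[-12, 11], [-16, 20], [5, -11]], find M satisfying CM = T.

C is on the left of M, so left-multiply by C⁻¹: M = C⁻¹T.
C has determinant -6; C⁻¹ = [[2/3, -1/3, 1/3], [-2/3, 5/6, 2/3], [1/3, -1/6, -1/3]].
M = C⁻¹T = [[2/3, -1/3, 1/3], [-2/3, 5/6, 2/3], [1/3, -1/6, -1/3]] · [[-12, 11], [-16, 20], [5, -11]] = [[-1, -3], [-2, 2], [-3, 4]].

M = [[-1, -3], [-2, 2], [-3, 4]]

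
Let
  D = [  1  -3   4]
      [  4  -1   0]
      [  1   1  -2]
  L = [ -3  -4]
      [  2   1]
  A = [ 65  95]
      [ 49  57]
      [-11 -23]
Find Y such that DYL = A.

Isolating Y: multiply by D⁻¹ from the left and L⁻¹ from the right, so Y = D⁻¹AL⁻¹.
det D = -2, so D⁻¹ = [[-1, 1, -2], [-4, 3, -8], [-5/2, 2, -11/2]].
det L = 5, so L⁻¹ = [[1/5, 4/5], [-2/5, -3/5]].
D⁻¹A = [[6, 8], [-25, -25], [-4, 3]].
Y = (D⁻¹A)L⁻¹ = [[-2, 0], [5, -5], [-2, -5]].

Y = [[-2, 0], [5, -5], [-2, -5]]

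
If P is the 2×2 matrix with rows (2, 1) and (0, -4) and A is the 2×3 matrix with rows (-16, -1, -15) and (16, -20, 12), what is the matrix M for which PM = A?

M = [[-6, -3, -6], [-4, 5, -3]]

Left-multiplying both sides by P⁻¹ gives M = P⁻¹A.
det P = -8, so P⁻¹ = [[1/2, 1/8], [0, -1/4]].
M = P⁻¹A = [[1/2, 1/8], [0, -1/4]] · [[-16, -1, -15], [16, -20, 12]] = [[-6, -3, -6], [-4, 5, -3]].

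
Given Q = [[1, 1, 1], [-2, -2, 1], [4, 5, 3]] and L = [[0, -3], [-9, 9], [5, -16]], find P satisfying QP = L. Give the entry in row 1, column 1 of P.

1

Q is on the left of P, so left-multiply by Q⁻¹: P = Q⁻¹L.
det Q = -3, so Q⁻¹ = [[11/3, -2/3, -1], [-10/3, 1/3, 1], [2/3, 1/3, 0]].
P = Q⁻¹L = [[11/3, -2/3, -1], [-10/3, 1/3, 1], [2/3, 1/3, 0]] · [[0, -3], [-9, 9], [5, -16]] = [[1, -1], [2, -3], [-3, 1]].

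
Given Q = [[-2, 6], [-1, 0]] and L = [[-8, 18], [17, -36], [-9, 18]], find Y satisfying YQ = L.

Y = [[3, 2], [-6, -5], [3, 3]]

Right-multiplying both sides by Q⁻¹ gives Y = LQ⁻¹.
det Q = 6; the adjugate gives Q⁻¹ = [[0, -1], [1/6, -1/3]].
Y = LQ⁻¹ = [[-8, 18], [17, -36], [-9, 18]] · [[0, -1], [1/6, -1/3]] = [[3, 2], [-6, -5], [3, 3]].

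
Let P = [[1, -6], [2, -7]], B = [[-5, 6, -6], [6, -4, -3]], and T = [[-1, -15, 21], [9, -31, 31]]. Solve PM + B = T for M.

M = [[-2, -3, 3], [-1, 3, -4]]

PM = T − B = [[4, -21, 27], [3, -27, 34]].
P is on the left of M, so left-multiply by P⁻¹: M = P⁻¹(T − B).
P has determinant 5; P⁻¹ = [[-7/5, 6/5], [-2/5, 1/5]].
M = P⁻¹(T − B) = [[-2, -3, 3], [-1, 3, -4]].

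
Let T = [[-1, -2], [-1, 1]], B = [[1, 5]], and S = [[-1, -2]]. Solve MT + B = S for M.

MT = S − B = [[-2, -7]].
Right-multiplying both sides by T⁻¹ gives M = (S − B)T⁻¹.
det T = -3; the adjugate gives T⁻¹ = [[-1/3, -2/3], [-1/3, 1/3]].
M = (S − B)T⁻¹ = [[3, -1]].

M = [[3, -1]]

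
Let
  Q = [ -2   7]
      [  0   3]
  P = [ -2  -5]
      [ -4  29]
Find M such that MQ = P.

M = [[1, -4], [2, 5]]

Since Q sits to the right of M, M = PQ⁻¹.
Q has determinant -6; Q⁻¹ = [[-1/2, 7/6], [0, 1/3]].
M = PQ⁻¹ = [[-2, -5], [-4, 29]] · [[-1/2, 7/6], [0, 1/3]] = [[1, -4], [2, 5]].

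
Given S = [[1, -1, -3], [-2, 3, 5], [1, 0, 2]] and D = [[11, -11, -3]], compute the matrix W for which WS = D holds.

Since S sits to the right of W, W = DS⁻¹.
S has determinant 6; S⁻¹ = [[1, 1/3, 2/3], [3/2, 5/6, 1/6], [-1/2, -1/6, 1/6]].
W = DS⁻¹ = [[11, -11, -3]] · [[1, 1/3, 2/3], [3/2, 5/6, 1/6], [-1/2, -1/6, 1/6]] = [[-4, -5, 5]].

W = [[-4, -5, 5]]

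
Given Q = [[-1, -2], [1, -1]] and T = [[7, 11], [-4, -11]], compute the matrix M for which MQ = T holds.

Since Q sits to the right of M, M = TQ⁻¹.
det Q = 3, so Q⁻¹ = [[-1/3, 2/3], [-1/3, -1/3]].
M = TQ⁻¹ = [[7, 11], [-4, -11]] · [[-1/3, 2/3], [-1/3, -1/3]] = [[-6, 1], [5, 1]].

M = [[-6, 1], [5, 1]]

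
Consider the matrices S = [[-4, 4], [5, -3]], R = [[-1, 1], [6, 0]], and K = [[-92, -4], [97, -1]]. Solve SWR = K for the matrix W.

Left-multiply by S⁻¹ and right-multiply by R⁻¹: W = S⁻¹KR⁻¹.
S has determinant -8; S⁻¹ = [[3/8, 1/2], [5/8, 1/2]].
det R = -6; the adjugate gives R⁻¹ = [[0, 1/6], [1, 1/6]].
S⁻¹K = [[14, -2], [-9, -3]].
W = (S⁻¹K)R⁻¹ = [[-2, 2], [-3, -2]].

W = [[-2, 2], [-3, -2]]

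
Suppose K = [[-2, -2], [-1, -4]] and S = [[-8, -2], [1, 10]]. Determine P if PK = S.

P = [[5, -2], [1, -3]]

Right-multiplying both sides by K⁻¹ gives P = SK⁻¹.
K has determinant 6; K⁻¹ = [[-2/3, 1/3], [1/6, -1/3]].
P = SK⁻¹ = [[-8, -2], [1, 10]] · [[-2/3, 1/3], [1/6, -1/3]] = [[5, -2], [1, -3]].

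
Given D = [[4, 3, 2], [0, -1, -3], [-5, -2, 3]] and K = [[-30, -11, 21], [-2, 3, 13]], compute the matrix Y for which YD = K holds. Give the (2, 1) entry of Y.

2

D is on the right of Y, so right-multiply by D⁻¹: Y = KD⁻¹.
det D = -1, so D⁻¹ = [[9, 13, 7], [-15, -22, -12], [5, 7, 4]].
Y = KD⁻¹ = [[-30, -11, 21], [-2, 3, 13]] · [[9, 13, 7], [-15, -22, -12], [5, 7, 4]] = [[0, -1, 6], [2, -1, 2]].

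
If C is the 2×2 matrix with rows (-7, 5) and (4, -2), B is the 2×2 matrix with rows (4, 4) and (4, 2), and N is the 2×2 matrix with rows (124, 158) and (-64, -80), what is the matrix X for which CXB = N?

X = [[-4, 1], [4, -2]]

Isolating X: multiply by C⁻¹ from the left and B⁻¹ from the right, so X = C⁻¹NB⁻¹.
C has determinant -6; C⁻¹ = [[1/3, 5/6], [2/3, 7/6]].
det B = -8, so B⁻¹ = [[-1/4, 1/2], [1/2, -1/2]].
C⁻¹N = [[-12, -14], [8, 12]].
X = (C⁻¹N)B⁻¹ = [[-4, 1], [4, -2]].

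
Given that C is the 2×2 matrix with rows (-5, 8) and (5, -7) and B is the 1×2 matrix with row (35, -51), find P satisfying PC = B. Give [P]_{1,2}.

5

C is on the right of P, so right-multiply by C⁻¹: P = BC⁻¹.
C has determinant -5; C⁻¹ = [[7/5, 8/5], [1, 1]].
P = BC⁻¹ = [[35, -51]] · [[7/5, 8/5], [1, 1]] = [[-2, 5]].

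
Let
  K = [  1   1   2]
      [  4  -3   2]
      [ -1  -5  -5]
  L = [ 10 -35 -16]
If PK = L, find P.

Right-multiplying both sides by K⁻¹ gives P = LK⁻¹.
det K = -3, so K⁻¹ = [[-25/3, 5/3, -8/3], [-6, 1, -2], [23/3, -4/3, 7/3]].
P = LK⁻¹ = [[10, -35, -16]] · [[-25/3, 5/3, -8/3], [-6, 1, -2], [23/3, -4/3, 7/3]] = [[4, 3, 6]].

P = [[4, 3, 6]]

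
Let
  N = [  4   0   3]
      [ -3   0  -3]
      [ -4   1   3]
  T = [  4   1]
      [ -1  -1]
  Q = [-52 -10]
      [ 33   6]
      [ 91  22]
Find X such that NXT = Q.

Left-multiply by N⁻¹ and right-multiply by T⁻¹: X = N⁻¹QT⁻¹.
det N = 3, so N⁻¹ = [[1, 1, 0], [7, 8, 1], [-1, -4/3, 0]].
T has determinant -3; T⁻¹ = [[1/3, 1/3], [-1/3, -4/3]].
N⁻¹Q = [[-19, -4], [-9, 0], [8, 2]].
X = (N⁻¹Q)T⁻¹ = [[-5, -1], [-3, -3], [2, 0]].

X = [[-5, -1], [-3, -3], [2, 0]]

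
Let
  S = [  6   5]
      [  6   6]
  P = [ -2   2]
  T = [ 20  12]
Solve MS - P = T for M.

M = [[4, -1]]

MS = T + P = [[18, 14]].
S is on the right of M, so right-multiply by S⁻¹: M = (T + P)S⁻¹.
S has determinant 6; S⁻¹ = [[1, -5/6], [-1, 1]].
M = (T + P)S⁻¹ = [[4, -1]].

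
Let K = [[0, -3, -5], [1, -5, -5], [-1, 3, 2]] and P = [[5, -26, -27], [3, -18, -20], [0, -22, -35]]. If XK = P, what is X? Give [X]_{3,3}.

5

K is on the right of X, so right-multiply by K⁻¹: X = PK⁻¹.
K has determinant 1; K⁻¹ = [[5, -9, -10], [3, -5, -5], [-2, 3, 3]].
X = PK⁻¹ = [[5, -26, -27], [3, -18, -20], [0, -22, -35]] · [[5, -9, -10], [3, -5, -5], [-2, 3, 3]] = [[1, 4, -1], [1, 3, 0], [4, 5, 5]].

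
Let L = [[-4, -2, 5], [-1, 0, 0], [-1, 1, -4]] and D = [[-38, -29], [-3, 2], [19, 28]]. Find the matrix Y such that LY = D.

Y = [[3, -2], [-2, 6], [-6, -5]]

L is on the left of Y, so left-multiply by L⁻¹: Y = L⁻¹D.
det L = 3, so L⁻¹ = [[0, -1, 0], [-4/3, 7, -5/3], [-1/3, 2, -2/3]].
Y = L⁻¹D = [[0, -1, 0], [-4/3, 7, -5/3], [-1/3, 2, -2/3]] · [[-38, -29], [-3, 2], [19, 28]] = [[3, -2], [-2, 6], [-6, -5]].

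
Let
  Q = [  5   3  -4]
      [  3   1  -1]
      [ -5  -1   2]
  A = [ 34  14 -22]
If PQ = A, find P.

Q is on the right of P, so right-multiply by Q⁻¹: P = AQ⁻¹.
Q has determinant -6; Q⁻¹ = [[-1/6, 1/3, -1/6], [1/6, 5/3, 7/6], [-1/3, 5/3, 2/3]].
P = AQ⁻¹ = [[34, 14, -22]] · [[-1/6, 1/3, -1/6], [1/6, 5/3, 7/6], [-1/3, 5/3, 2/3]] = [[4, -2, -4]].

P = [[4, -2, -4]]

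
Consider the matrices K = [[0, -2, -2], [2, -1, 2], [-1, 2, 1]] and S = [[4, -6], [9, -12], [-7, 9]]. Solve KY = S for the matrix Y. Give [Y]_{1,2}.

0

Left-multiplying both sides by K⁻¹ gives Y = K⁻¹S.
det K = 2; the adjugate gives K⁻¹ = [[-5/2, -1, -3], [-2, -1, -2], [3/2, 1, 2]].
Y = K⁻¹S = [[-5/2, -1, -3], [-2, -1, -2], [3/2, 1, 2]] · [[4, -6], [9, -12], [-7, 9]] = [[2, 0], [-3, 6], [1, -3]].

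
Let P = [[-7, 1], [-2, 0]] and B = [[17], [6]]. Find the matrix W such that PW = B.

P is on the left of W, so left-multiply by P⁻¹: W = P⁻¹B.
det P = 2; the adjugate gives P⁻¹ = [[0, -1/2], [1, -7/2]].
W = P⁻¹B = [[0, -1/2], [1, -7/2]] · [[17], [6]] = [[-3], [-4]].

W = [[-3], [-4]]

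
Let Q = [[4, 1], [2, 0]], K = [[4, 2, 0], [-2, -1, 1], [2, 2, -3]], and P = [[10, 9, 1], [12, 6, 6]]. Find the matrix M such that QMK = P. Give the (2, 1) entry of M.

M = Q⁻¹PK⁻¹ (apply Q⁻¹ on the left and K⁻¹ on the right).
det Q = -2; the adjugate gives Q⁻¹ = [[0, 1/2], [1, -2]].
K has determinant -4; K⁻¹ = [[-1/4, -3/2, -1/2], [1, 3, 1], [1/2, 1, 0]].
Q⁻¹P = [[6, 3, 3], [-14, -3, -11]].
M = (Q⁻¹P)K⁻¹ = [[3, 3, 0], [-5, 1, 4]].

-5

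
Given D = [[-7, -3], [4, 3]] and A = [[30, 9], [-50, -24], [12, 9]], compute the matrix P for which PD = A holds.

Right-multiplying both sides by D⁻¹ gives P = AD⁻¹.
det D = -9, so D⁻¹ = [[-1/3, -1/3], [4/9, 7/9]].
P = AD⁻¹ = [[30, 9], [-50, -24], [12, 9]] · [[-1/3, -1/3], [4/9, 7/9]] = [[-6, -3], [6, -2], [0, 3]].

P = [[-6, -3], [6, -2], [0, 3]]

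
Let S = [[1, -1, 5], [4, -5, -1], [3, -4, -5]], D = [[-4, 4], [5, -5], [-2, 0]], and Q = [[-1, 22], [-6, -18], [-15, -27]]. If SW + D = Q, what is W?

SW = Q − D = [[3, 18], [-11, -13], [-13, -27]].
Left-multiplying both sides by S⁻¹ gives W = S⁻¹(Q − D).
det S = -1; the adjugate gives S⁻¹ = [[-21, 25, -26], [-17, 20, -21], [1, -1, 1]].
W = S⁻¹(Q − D) = [[0, -1], [2, 1], [1, 4]].

W = [[0, -1], [2, 1], [1, 4]]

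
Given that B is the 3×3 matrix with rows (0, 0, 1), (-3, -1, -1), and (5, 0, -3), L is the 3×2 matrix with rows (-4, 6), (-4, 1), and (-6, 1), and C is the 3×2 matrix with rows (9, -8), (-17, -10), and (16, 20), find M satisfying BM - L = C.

M = [[5, 3], [1, 2], [5, -2]]

BM = C + L = [[5, -2], [-21, -9], [10, 21]].
B is on the left of M, so left-multiply by B⁻¹: M = B⁻¹(C + L).
B has determinant 5; B⁻¹ = [[3/5, 0, 1/5], [-14/5, -1, -3/5], [1, 0, 0]].
M = B⁻¹(C + L) = [[5, 3], [1, 2], [5, -2]].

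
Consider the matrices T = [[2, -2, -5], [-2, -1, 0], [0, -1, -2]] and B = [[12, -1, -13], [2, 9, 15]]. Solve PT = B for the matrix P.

P = [[1, -5, 4], [-1, -2, -5]]

Right-multiplying both sides by T⁻¹ gives P = BT⁻¹.
T has determinant 2; T⁻¹ = [[1, 1/2, -5/2], [-2, -2, 5], [1, 1, -3]].
P = BT⁻¹ = [[12, -1, -13], [2, 9, 15]] · [[1, 1/2, -5/2], [-2, -2, 5], [1, 1, -3]] = [[1, -5, 4], [-1, -2, -5]].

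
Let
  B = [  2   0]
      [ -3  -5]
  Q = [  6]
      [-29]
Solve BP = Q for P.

B is on the left of P, so left-multiply by B⁻¹: P = B⁻¹Q.
B has determinant -10; B⁻¹ = [[1/2, 0], [-3/10, -1/5]].
P = B⁻¹Q = [[1/2, 0], [-3/10, -1/5]] · [[6], [-29]] = [[3], [4]].

P = [[3], [4]]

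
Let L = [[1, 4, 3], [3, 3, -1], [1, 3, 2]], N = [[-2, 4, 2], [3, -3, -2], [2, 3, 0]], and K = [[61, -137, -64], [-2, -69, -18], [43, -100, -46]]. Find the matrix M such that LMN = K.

M = L⁻¹KN⁻¹ (apply L⁻¹ on the left and N⁻¹ on the right).
L has determinant -1; L⁻¹ = [[-9, -1, 13], [7, 1, -10], [-6, -1, 9]].
det N = 2; the adjugate gives N⁻¹ = [[3, 3, -1], [-2, -2, 1], [15/2, 7, -3]].
L⁻¹K = [[12, 2, -4], [-5, -28, -6], [23, -9, -12]].
M = (L⁻¹K)N⁻¹ = [[2, 4, 2], [-4, -1, -5], [-3, 3, 4]].

M = [[2, 4, 2], [-4, -1, -5], [-3, 3, 4]]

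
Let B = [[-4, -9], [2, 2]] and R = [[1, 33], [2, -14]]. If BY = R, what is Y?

Y = [[2, -6], [-1, -1]]

Left-multiplying both sides by B⁻¹ gives Y = B⁻¹R.
det B = 10, so B⁻¹ = [[1/5, 9/10], [-1/5, -2/5]].
Y = B⁻¹R = [[1/5, 9/10], [-1/5, -2/5]] · [[1, 33], [2, -14]] = [[2, -6], [-1, -1]].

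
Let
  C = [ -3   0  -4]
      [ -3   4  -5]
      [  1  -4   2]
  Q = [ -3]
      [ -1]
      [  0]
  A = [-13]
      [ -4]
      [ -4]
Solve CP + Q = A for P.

CP = A − Q = [[-10], [-3], [-4]].
Left-multiplying both sides by C⁻¹ gives P = C⁻¹(A − Q).
C has determinant 4; C⁻¹ = [[-3, 4, 4], [1/4, -1/2, -3/4], [2, -3, -3]].
P = C⁻¹(A − Q) = [[2], [2], [1]].

P = [[2], [2], [1]]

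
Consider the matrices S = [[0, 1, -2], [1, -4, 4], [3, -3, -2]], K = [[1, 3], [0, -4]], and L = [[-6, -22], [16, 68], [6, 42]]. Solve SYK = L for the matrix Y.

Y = S⁻¹LK⁻¹ (apply S⁻¹ on the left and K⁻¹ on the right).
det S = -4; the adjugate gives S⁻¹ = [[-5, -2, 1], [-7/2, -3/2, 1/2], [-9/4, -3/4, 1/4]].
K has determinant -4; K⁻¹ = [[1, 3/4], [0, -1/4]].
S⁻¹L = [[4, 16], [0, -4], [3, 9]].
Y = (S⁻¹L)K⁻¹ = [[4, -1], [0, 1], [3, 0]].

Y = [[4, -1], [0, 1], [3, 0]]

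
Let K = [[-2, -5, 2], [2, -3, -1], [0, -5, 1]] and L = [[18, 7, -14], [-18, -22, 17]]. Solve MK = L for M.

K is on the right of M, so right-multiply by K⁻¹: M = LK⁻¹.
K has determinant 6; K⁻¹ = [[-4/3, -5/6, 11/6], [-1/3, -1/3, 1/3], [-5/3, -5/3, 8/3]].
M = LK⁻¹ = [[18, 7, -14], [-18, -22, 17]] · [[-4/3, -5/6, 11/6], [-1/3, -1/3, 1/3], [-5/3, -5/3, 8/3]] = [[-3, 6, -2], [3, -6, 5]].

M = [[-3, 6, -2], [3, -6, 5]]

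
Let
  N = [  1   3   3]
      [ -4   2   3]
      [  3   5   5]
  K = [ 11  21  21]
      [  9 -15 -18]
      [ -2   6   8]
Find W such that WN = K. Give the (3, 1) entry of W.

N is on the right of W, so right-multiply by N⁻¹: W = KN⁻¹.
N has determinant 4; N⁻¹ = [[-5/4, 0, 3/4], [29/4, -1, -15/4], [-13/2, 1, 7/2]].
W = KN⁻¹ = [[11, 21, 21], [9, -15, -18], [-2, 6, 8]] · [[-5/4, 0, 3/4], [29/4, -1, -15/4], [-13/2, 1, 7/2]] = [[2, 0, 3], [-3, -3, 0], [-6, 2, 4]].

-6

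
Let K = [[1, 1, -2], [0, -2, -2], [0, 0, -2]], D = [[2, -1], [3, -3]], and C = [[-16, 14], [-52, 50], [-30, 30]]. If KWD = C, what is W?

Left-multiply by K⁻¹ and right-multiply by D⁻¹: W = K⁻¹CD⁻¹.
K has determinant 4; K⁻¹ = [[1, 1/2, -3/2], [0, -1/2, 1/2], [0, 0, -1/2]].
D has determinant -3; D⁻¹ = [[1, -1/3], [1, -2/3]].
K⁻¹C = [[3, -6], [11, -10], [15, -15]].
W = (K⁻¹C)D⁻¹ = [[-3, 3], [1, 3], [0, 5]].

W = [[-3, 3], [1, 3], [0, 5]]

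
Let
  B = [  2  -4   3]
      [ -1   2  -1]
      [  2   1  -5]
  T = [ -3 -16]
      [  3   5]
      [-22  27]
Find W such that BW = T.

W = [[-4, -1], [1, -1], [3, -6]]

Left-multiplying both sides by B⁻¹ gives W = B⁻¹T.
det B = -5, so B⁻¹ = [[9/5, 17/5, 2/5], [7/5, 16/5, 1/5], [1, 2, 0]].
W = B⁻¹T = [[9/5, 17/5, 2/5], [7/5, 16/5, 1/5], [1, 2, 0]] · [[-3, -16], [3, 5], [-22, 27]] = [[-4, -1], [1, -1], [3, -6]].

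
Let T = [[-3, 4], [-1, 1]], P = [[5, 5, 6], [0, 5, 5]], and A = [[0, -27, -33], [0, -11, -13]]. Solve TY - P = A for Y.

TY = A + P = [[5, -22, -27], [0, -6, -8]].
Left-multiplying both sides by T⁻¹ gives Y = T⁻¹(A + P).
T has determinant 1; T⁻¹ = [[1, -4], [1, -3]].
Y = T⁻¹(A + P) = [[5, 2, 5], [5, -4, -3]].

Y = [[5, 2, 5], [5, -4, -3]]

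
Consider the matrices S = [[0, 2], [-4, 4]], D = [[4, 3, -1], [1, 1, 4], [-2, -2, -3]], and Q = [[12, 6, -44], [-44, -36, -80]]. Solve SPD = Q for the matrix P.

Left-multiply by S⁻¹ and right-multiply by D⁻¹: P = S⁻¹QD⁻¹.
S has determinant 8; S⁻¹ = [[1/2, -1/4], [1/2, 0]].
D has determinant 5; D⁻¹ = [[1, 11/5, 13/5], [-1, -14/5, -17/5], [0, 2/5, 1/5]].
S⁻¹Q = [[17, 12, -2], [6, 3, -22]].
P = (S⁻¹Q)D⁻¹ = [[5, 3, 3], [3, -4, 1]].

P = [[5, 3, 3], [3, -4, 1]]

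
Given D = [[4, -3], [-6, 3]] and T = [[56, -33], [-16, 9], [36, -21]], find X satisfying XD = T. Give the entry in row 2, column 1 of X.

Since D sits to the right of X, X = TD⁻¹.
det D = -6; the adjugate gives D⁻¹ = [[-1/2, -1/2], [-1, -2/3]].
X = TD⁻¹ = [[56, -33], [-16, 9], [36, -21]] · [[-1/2, -1/2], [-1, -2/3]] = [[5, -6], [-1, 2], [3, -4]].

-1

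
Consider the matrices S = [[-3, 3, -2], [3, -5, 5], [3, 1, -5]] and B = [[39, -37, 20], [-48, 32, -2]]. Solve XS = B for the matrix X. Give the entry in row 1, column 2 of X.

S is on the right of X, so right-multiply by S⁻¹: X = BS⁻¹.
det S = -6; the adjugate gives S⁻¹ = [[-10/3, -13/6, -5/6], [-5, -7/2, -3/2], [-3, -2, -1]].
X = BS⁻¹ = [[39, -37, 20], [-48, 32, -2]] · [[-10/3, -13/6, -5/6], [-5, -7/2, -3/2], [-3, -2, -1]] = [[-5, 5, 3], [6, -4, -6]].

5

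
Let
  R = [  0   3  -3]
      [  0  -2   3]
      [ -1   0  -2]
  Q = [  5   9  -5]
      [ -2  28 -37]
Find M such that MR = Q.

Right-multiplying both sides by R⁻¹ gives M = QR⁻¹.
R has determinant -3; R⁻¹ = [[-4/3, -2, -1], [1, 1, 0], [2/3, 1, 0]].
M = QR⁻¹ = [[5, 9, -5], [-2, 28, -37]] · [[-4/3, -2, -1], [1, 1, 0], [2/3, 1, 0]] = [[-1, -6, -5], [6, -5, 2]].

M = [[-1, -6, -5], [6, -5, 2]]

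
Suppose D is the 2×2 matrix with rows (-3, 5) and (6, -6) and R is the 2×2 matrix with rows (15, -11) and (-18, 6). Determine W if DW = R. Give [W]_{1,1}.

0

Left-multiplying both sides by D⁻¹ gives W = D⁻¹R.
D has determinant -12; D⁻¹ = [[1/2, 5/12], [1/2, 1/4]].
W = D⁻¹R = [[1/2, 5/12], [1/2, 1/4]] · [[15, -11], [-18, 6]] = [[0, -3], [3, -4]].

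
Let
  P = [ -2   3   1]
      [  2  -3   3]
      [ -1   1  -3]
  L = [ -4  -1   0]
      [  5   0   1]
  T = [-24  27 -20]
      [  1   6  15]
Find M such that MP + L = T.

MP = T − L = [[-20, 28, -20], [-4, 6, 14]].
Right-multiplying both sides by P⁻¹ gives M = (T − L)P⁻¹.
det P = -4; the adjugate gives P⁻¹ = [[-3/2, -5/2, -3], [-3/4, -7/4, -2], [1/4, 1/4, 0]].
M = (T − L)P⁻¹ = [[4, -4, 4], [5, 3, 0]].

M = [[4, -4, 4], [5, 3, 0]]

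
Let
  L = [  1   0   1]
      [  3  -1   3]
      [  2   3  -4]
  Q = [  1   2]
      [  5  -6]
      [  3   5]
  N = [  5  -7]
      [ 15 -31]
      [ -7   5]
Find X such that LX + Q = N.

LX = N − Q = [[4, -9], [10, -25], [-10, 0]].
Since L multiplies X on the left, X = L⁻¹(N − Q).
det L = 6, so L⁻¹ = [[-5/6, 1/2, 1/6], [3, -1, 0], [11/6, -1/2, -1/6]].
X = L⁻¹(N − Q) = [[0, -5], [2, -2], [4, -4]].

X = [[0, -5], [2, -2], [4, -4]]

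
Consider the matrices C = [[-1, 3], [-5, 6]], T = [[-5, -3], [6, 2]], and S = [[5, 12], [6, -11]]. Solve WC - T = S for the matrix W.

WC = S + T = [[0, 9], [12, -9]].
Right-multiplying both sides by C⁻¹ gives W = (S + T)C⁻¹.
det C = 9; the adjugate gives C⁻¹ = [[2/3, -1/3], [5/9, -1/9]].
W = (S + T)C⁻¹ = [[5, -1], [3, -3]].

W = [[5, -1], [3, -3]]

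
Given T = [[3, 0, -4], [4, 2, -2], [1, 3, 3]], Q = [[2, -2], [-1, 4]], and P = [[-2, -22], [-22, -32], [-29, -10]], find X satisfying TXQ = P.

X = T⁻¹PQ⁻¹ (apply T⁻¹ on the left and Q⁻¹ on the right).
det T = -4; the adjugate gives T⁻¹ = [[-3, 3, -2], [7/2, -13/4, 5/2], [-5/2, 9/4, -3/2]].
det Q = 6; the adjugate gives Q⁻¹ = [[2/3, 1/3], [1/6, 1/3]].
T⁻¹P = [[-2, -10], [-8, 2], [-1, -2]].
X = (T⁻¹P)Q⁻¹ = [[-3, -4], [-5, -2], [-1, -1]].

X = [[-3, -4], [-5, -2], [-1, -1]]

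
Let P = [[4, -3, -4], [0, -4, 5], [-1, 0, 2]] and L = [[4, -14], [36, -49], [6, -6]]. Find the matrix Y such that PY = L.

P is on the left of Y, so left-multiply by P⁻¹: Y = P⁻¹L.
det P = -1, so P⁻¹ = [[8, -6, 31], [5, -4, 20], [4, -3, 16]].
Y = P⁻¹L = [[8, -6, 31], [5, -4, 20], [4, -3, 16]] · [[4, -14], [36, -49], [6, -6]] = [[2, -4], [-4, 6], [4, -5]].

Y = [[2, -4], [-4, 6], [4, -5]]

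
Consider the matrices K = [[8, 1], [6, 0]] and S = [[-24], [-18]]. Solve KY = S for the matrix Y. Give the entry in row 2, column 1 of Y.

K is on the left of Y, so left-multiply by K⁻¹: Y = K⁻¹S.
det K = -6; the adjugate gives K⁻¹ = [[0, 1/6], [1, -4/3]].
Y = K⁻¹S = [[0, 1/6], [1, -4/3]] · [[-24], [-18]] = [[-3], [0]].

0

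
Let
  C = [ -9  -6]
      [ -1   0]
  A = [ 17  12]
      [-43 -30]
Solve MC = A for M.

C is on the right of M, so right-multiply by C⁻¹: M = AC⁻¹.
det C = -6; the adjugate gives C⁻¹ = [[0, -1], [-1/6, 3/2]].
M = AC⁻¹ = [[17, 12], [-43, -30]] · [[0, -1], [-1/6, 3/2]] = [[-2, 1], [5, -2]].

M = [[-2, 1], [5, -2]]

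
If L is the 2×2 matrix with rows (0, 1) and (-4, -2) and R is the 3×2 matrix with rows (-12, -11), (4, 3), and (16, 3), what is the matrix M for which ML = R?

M = [[-5, 3], [1, -1], [-5, -4]]

Since L sits to the right of M, M = RL⁻¹.
det L = 4; the adjugate gives L⁻¹ = [[-1/2, -1/4], [1, 0]].
M = RL⁻¹ = [[-12, -11], [4, 3], [16, 3]] · [[-1/2, -1/4], [1, 0]] = [[-5, 3], [1, -1], [-5, -4]].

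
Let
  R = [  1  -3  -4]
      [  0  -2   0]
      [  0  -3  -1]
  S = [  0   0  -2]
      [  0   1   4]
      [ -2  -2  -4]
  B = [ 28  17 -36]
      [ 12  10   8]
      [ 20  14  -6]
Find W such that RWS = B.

Isolating W: multiply by R⁻¹ from the left and S⁻¹ from the right, so W = R⁻¹BS⁻¹.
det R = 2, so R⁻¹ = [[1, 9/2, -4], [0, -1/2, 0], [0, 3/2, -1]].
S has determinant -4; S⁻¹ = [[-1, -1, -1/2], [2, 1, 0], [-1/2, 0, 0]].
R⁻¹B = [[2, 6, 24], [-6, -5, -4], [-2, 1, 18]].
W = (R⁻¹B)S⁻¹ = [[-2, 4, -1], [-2, 1, 3], [-5, 3, 1]].

W = [[-2, 4, -1], [-2, 1, 3], [-5, 3, 1]]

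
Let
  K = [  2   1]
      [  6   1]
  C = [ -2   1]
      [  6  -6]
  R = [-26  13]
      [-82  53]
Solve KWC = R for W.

Isolating W: multiply by K⁻¹ from the left and C⁻¹ from the right, so W = K⁻¹RC⁻¹.
det K = -4; the adjugate gives K⁻¹ = [[-1/4, 1/4], [3/2, -1/2]].
det C = 6; the adjugate gives C⁻¹ = [[-1, -1/6], [-1, -1/3]].
K⁻¹R = [[-14, 10], [2, -7]].
W = (K⁻¹R)C⁻¹ = [[4, -1], [5, 2]].

W = [[4, -1], [5, 2]]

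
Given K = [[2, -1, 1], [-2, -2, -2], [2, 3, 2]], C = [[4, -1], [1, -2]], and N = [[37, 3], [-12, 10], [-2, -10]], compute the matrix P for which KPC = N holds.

P = K⁻¹NC⁻¹ (apply K⁻¹ on the left and C⁻¹ on the right).
K has determinant 2; K⁻¹ = [[1, 5/2, 2], [0, 1, 1], [-1, -4, -3]].
C has determinant -7; C⁻¹ = [[2/7, -1/7], [1/7, -4/7]].
K⁻¹N = [[3, 8], [-14, 0], [17, -13]].
P = (K⁻¹N)C⁻¹ = [[2, -5], [-4, 2], [3, 5]].

P = [[2, -5], [-4, 2], [3, 5]]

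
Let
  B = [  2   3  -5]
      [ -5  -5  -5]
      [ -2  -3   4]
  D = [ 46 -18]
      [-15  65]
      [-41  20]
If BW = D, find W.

Since B multiplies W on the left, W = B⁻¹D.
det B = -5; the adjugate gives B⁻¹ = [[7, -3/5, 8], [-6, 2/5, -7], [-1, 0, -1]].
W = B⁻¹D = [[7, -3/5, 8], [-6, 2/5, -7], [-1, 0, -1]] · [[46, -18], [-15, 65], [-41, 20]] = [[3, -5], [5, -6], [-5, -2]].

W = [[3, -5], [5, -6], [-5, -2]]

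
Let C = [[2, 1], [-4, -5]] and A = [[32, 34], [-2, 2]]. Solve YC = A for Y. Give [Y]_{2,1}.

Right-multiplying both sides by C⁻¹ gives Y = AC⁻¹.
C has determinant -6; C⁻¹ = [[5/6, 1/6], [-2/3, -1/3]].
Y = AC⁻¹ = [[32, 34], [-2, 2]] · [[5/6, 1/6], [-2/3, -1/3]] = [[4, -6], [-3, -1]].

-3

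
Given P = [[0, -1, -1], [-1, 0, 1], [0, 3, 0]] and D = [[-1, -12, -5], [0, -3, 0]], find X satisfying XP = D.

Right-multiplying both sides by P⁻¹ gives X = DP⁻¹.
det P = 3; the adjugate gives P⁻¹ = [[-1, -1, -1/3], [0, 0, 1/3], [-1, 0, -1/3]].
X = DP⁻¹ = [[-1, -12, -5], [0, -3, 0]] · [[-1, -1, -1/3], [0, 0, 1/3], [-1, 0, -1/3]] = [[6, 1, -2], [0, 0, -1]].

X = [[6, 1, -2], [0, 0, -1]]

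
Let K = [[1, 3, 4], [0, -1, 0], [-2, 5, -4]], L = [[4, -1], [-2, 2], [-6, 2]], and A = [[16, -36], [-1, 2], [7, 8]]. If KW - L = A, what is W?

W = [[3, -5], [3, -4], [2, -5]]

KW = A + L = [[20, -37], [-3, 4], [1, 10]].
K is on the left of W, so left-multiply by K⁻¹: W = K⁻¹(A + L).
K has determinant -4; K⁻¹ = [[-1, -8, -1], [0, -1, 0], [1/2, 11/4, 1/4]].
W = K⁻¹(A + L) = [[3, -5], [3, -4], [2, -5]].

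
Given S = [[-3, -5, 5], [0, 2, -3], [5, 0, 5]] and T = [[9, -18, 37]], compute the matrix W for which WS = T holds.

S is on the right of W, so right-multiply by S⁻¹: W = TS⁻¹.
S has determinant -5; S⁻¹ = [[-2, -5, -1], [3, 8, 9/5], [2, 5, 6/5]].
W = TS⁻¹ = [[9, -18, 37]] · [[-2, -5, -1], [3, 8, 9/5], [2, 5, 6/5]] = [[2, -4, 3]].

W = [[2, -4, 3]]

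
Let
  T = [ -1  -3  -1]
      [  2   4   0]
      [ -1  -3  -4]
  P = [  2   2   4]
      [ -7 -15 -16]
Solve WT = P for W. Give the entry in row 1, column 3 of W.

-2

Since T sits to the right of W, W = PT⁻¹.
T has determinant -6; T⁻¹ = [[8/3, 3/2, -2/3], [-4/3, -1/2, 1/3], [1/3, 0, -1/3]].
W = PT⁻¹ = [[2, 2, 4], [-7, -15, -16]] · [[8/3, 3/2, -2/3], [-4/3, -1/2, 1/3], [1/3, 0, -1/3]] = [[4, 2, -2], [-4, -3, 5]].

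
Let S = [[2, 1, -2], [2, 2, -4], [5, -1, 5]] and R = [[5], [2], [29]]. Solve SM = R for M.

Left-multiplying both sides by S⁻¹ gives M = S⁻¹R.
det S = 6; the adjugate gives S⁻¹ = [[1, -1/2, 0], [-5, 10/3, 2/3], [-2, 7/6, 1/3]].
M = S⁻¹R = [[1, -1/2, 0], [-5, 10/3, 2/3], [-2, 7/6, 1/3]] · [[5], [2], [29]] = [[4], [1], [2]].

M = [[4], [1], [2]]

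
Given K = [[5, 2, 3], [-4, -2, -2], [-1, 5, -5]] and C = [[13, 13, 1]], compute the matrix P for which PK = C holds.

P = [[-2, -6, 1]]

Right-multiplying both sides by K⁻¹ gives P = CK⁻¹.
det K = -2, so K⁻¹ = [[-10, -25/2, -1], [9, 11, 1], [11, 27/2, 1]].
P = CK⁻¹ = [[13, 13, 1]] · [[-10, -25/2, -1], [9, 11, 1], [11, 27/2, 1]] = [[-2, -6, 1]].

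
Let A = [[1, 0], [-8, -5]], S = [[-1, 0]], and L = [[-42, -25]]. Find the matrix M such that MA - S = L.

MA = L + S = [[-43, -25]].
Right-multiplying both sides by A⁻¹ gives M = (L + S)A⁻¹.
A has determinant -5; A⁻¹ = [[1, 0], [-8/5, -1/5]].
M = (L + S)A⁻¹ = [[-3, 5]].

M = [[-3, 5]]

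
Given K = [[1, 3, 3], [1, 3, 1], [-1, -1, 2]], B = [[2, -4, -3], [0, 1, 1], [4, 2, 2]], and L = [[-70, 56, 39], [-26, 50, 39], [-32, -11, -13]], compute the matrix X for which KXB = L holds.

X = K⁻¹LB⁻¹ (apply K⁻¹ on the left and B⁻¹ on the right).
det K = 4; the adjugate gives K⁻¹ = [[7/4, -9/4, -3/2], [-3/4, 5/4, 1/2], [1/2, -1/2, 0]].
det B = -4; the adjugate gives B⁻¹ = [[0, -1/2, 1/4], [-1, -4, 1/2], [1, 5, -1/2]].
K⁻¹L = [[-16, 2, 0], [4, 15, 13], [-22, 3, 0]].
X = (K⁻¹L)B⁻¹ = [[-2, 0, -3], [-2, 3, 2], [-3, -1, -4]].

X = [[-2, 0, -3], [-2, 3, 2], [-3, -1, -4]]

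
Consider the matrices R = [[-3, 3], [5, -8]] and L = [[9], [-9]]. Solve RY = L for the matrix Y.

Left-multiplying both sides by R⁻¹ gives Y = R⁻¹L.
R has determinant 9; R⁻¹ = [[-8/9, -1/3], [-5/9, -1/3]].
Y = R⁻¹L = [[-8/9, -1/3], [-5/9, -1/3]] · [[9], [-9]] = [[-5], [-2]].

Y = [[-5], [-2]]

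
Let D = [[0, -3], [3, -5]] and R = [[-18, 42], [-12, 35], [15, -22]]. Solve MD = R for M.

M = [[-4, -6], [-5, -4], [-1, 5]]

Since D sits to the right of M, M = RD⁻¹.
det D = 9; the adjugate gives D⁻¹ = [[-5/9, 1/3], [-1/3, 0]].
M = RD⁻¹ = [[-18, 42], [-12, 35], [15, -22]] · [[-5/9, 1/3], [-1/3, 0]] = [[-4, -6], [-5, -4], [-1, 5]].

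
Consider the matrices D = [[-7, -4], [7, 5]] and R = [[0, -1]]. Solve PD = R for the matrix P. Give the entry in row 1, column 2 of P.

Right-multiplying both sides by D⁻¹ gives P = RD⁻¹.
det D = -7; the adjugate gives D⁻¹ = [[-5/7, -4/7], [1, 1]].
P = RD⁻¹ = [[0, -1]] · [[-5/7, -4/7], [1, 1]] = [[-1, -1]].

-1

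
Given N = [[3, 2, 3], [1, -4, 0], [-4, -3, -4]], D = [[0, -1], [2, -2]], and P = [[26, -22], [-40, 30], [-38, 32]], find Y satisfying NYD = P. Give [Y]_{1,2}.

0

Y = N⁻¹PD⁻¹ (apply N⁻¹ on the left and D⁻¹ on the right).
det N = -1, so N⁻¹ = [[-16, 1, -12], [-4, 0, -3], [19, -1, 14]].
det D = 2; the adjugate gives D⁻¹ = [[-1, 1/2], [-1, 0]].
N⁻¹P = [[0, -2], [10, -8], [2, 0]].
Y = (N⁻¹P)D⁻¹ = [[2, 0], [-2, 5], [-2, 1]].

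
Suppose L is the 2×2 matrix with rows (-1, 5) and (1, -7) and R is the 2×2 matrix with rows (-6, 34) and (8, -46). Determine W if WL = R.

Since L sits to the right of W, W = RL⁻¹.
det L = 2; the adjugate gives L⁻¹ = [[-7/2, -5/2], [-1/2, -1/2]].
W = RL⁻¹ = [[-6, 34], [8, -46]] · [[-7/2, -5/2], [-1/2, -1/2]] = [[4, -2], [-5, 3]].

W = [[4, -2], [-5, 3]]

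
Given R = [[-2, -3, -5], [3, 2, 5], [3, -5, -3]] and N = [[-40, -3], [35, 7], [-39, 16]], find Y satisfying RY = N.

Y = [[1, 5], [6, 1], [4, -2]]

Since R multiplies Y on the left, Y = R⁻¹N.
det R = -5; the adjugate gives R⁻¹ = [[-19/5, -16/5, 1], [-24/5, -21/5, 1], [21/5, 19/5, -1]].
Y = R⁻¹N = [[-19/5, -16/5, 1], [-24/5, -21/5, 1], [21/5, 19/5, -1]] · [[-40, -3], [35, 7], [-39, 16]] = [[1, 5], [6, 1], [4, -2]].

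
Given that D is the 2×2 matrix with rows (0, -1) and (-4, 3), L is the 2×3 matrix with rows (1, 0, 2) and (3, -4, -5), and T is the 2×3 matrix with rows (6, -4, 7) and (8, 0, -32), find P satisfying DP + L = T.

DP = T − L = [[5, -4, 5], [5, 4, -27]].
Since D multiplies P on the left, P = D⁻¹(T − L).
det D = -4; the adjugate gives D⁻¹ = [[-3/4, -1/4], [-1, 0]].
P = D⁻¹(T − L) = [[-5, 2, 3], [-5, 4, -5]].

P = [[-5, 2, 3], [-5, 4, -5]]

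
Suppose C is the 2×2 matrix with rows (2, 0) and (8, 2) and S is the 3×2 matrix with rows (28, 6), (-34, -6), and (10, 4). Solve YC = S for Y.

Right-multiplying both sides by C⁻¹ gives Y = SC⁻¹.
det C = 4, so C⁻¹ = [[1/2, 0], [-2, 1/2]].
Y = SC⁻¹ = [[28, 6], [-34, -6], [10, 4]] · [[1/2, 0], [-2, 1/2]] = [[2, 3], [-5, -3], [-3, 2]].

Y = [[2, 3], [-5, -3], [-3, 2]]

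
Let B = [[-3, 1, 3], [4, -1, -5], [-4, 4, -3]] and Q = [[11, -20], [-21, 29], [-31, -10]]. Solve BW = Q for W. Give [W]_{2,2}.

1

Since B multiplies W on the left, W = B⁻¹Q.
det B = -1, so B⁻¹ = [[-23, -15, 2], [-32, -21, 3], [-12, -8, 1]].
W = B⁻¹Q = [[-23, -15, 2], [-32, -21, 3], [-12, -8, 1]] · [[11, -20], [-21, 29], [-31, -10]] = [[0, 5], [-4, 1], [5, -2]].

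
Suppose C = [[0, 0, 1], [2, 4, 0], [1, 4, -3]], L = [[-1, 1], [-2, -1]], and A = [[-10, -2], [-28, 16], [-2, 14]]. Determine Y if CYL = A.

Y = [[4, -4], [3, 3], [2, 4]]

Isolating Y: multiply by C⁻¹ from the left and L⁻¹ from the right, so Y = C⁻¹AL⁻¹.
det C = 4; the adjugate gives C⁻¹ = [[-3, 1, -1], [3/2, -1/4, 1/2], [1, 0, 0]].
det L = 3, so L⁻¹ = [[-1/3, -1/3], [2/3, -1/3]].
C⁻¹A = [[4, 8], [-9, 0], [-10, -2]].
Y = (C⁻¹A)L⁻¹ = [[4, -4], [3, 3], [2, 4]].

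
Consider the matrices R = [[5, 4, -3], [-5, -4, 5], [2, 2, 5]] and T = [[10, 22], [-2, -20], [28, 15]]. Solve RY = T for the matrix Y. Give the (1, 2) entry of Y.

5

Left-multiplying both sides by R⁻¹ gives Y = R⁻¹T.
det R = -4; the adjugate gives R⁻¹ = [[15/2, 13/2, -2], [-35/4, -31/4, 5/2], [1/2, 1/2, 0]].
Y = R⁻¹T = [[15/2, 13/2, -2], [-35/4, -31/4, 5/2], [1/2, 1/2, 0]] · [[10, 22], [-2, -20], [28, 15]] = [[6, 5], [-2, 0], [4, 1]].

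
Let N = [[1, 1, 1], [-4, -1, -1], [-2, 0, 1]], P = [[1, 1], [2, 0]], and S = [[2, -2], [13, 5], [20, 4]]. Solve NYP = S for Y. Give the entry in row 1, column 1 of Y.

-1

Isolating Y: multiply by N⁻¹ from the left and P⁻¹ from the right, so Y = N⁻¹SP⁻¹.
det N = 3; the adjugate gives N⁻¹ = [[-1/3, -1/3, 0], [2, 1, -1], [-2/3, -2/3, 1]].
det P = -2, so P⁻¹ = [[0, 1/2], [1, -1/2]].
N⁻¹S = [[-5, -1], [-3, -3], [10, 2]].
Y = (N⁻¹S)P⁻¹ = [[-1, -2], [-3, 0], [2, 4]].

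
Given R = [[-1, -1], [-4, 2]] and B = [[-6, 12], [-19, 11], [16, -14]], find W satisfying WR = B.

W = [[-6, 3], [-1, 5], [4, -5]]

Right-multiplying both sides by R⁻¹ gives W = BR⁻¹.
det R = -6; the adjugate gives R⁻¹ = [[-1/3, -1/6], [-2/3, 1/6]].
W = BR⁻¹ = [[-6, 12], [-19, 11], [16, -14]] · [[-1/3, -1/6], [-2/3, 1/6]] = [[-6, 3], [-1, 5], [4, -5]].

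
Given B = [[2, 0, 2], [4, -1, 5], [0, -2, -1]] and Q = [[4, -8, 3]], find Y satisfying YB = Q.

Since B sits to the right of Y, Y = QB⁻¹.
B has determinant 6; B⁻¹ = [[11/6, -2/3, 1/3], [2/3, -1/3, -1/3], [-4/3, 2/3, -1/3]].
Y = QB⁻¹ = [[4, -8, 3]] · [[11/6, -2/3, 1/3], [2/3, -1/3, -1/3], [-4/3, 2/3, -1/3]] = [[-2, 2, 3]].

Y = [[-2, 2, 3]]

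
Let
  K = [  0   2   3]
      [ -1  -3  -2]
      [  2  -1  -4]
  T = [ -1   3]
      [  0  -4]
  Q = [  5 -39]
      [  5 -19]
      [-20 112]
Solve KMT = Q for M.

M = [[5, 0], [2, -3], [-3, 4]]

M = K⁻¹QT⁻¹ (apply K⁻¹ on the left and T⁻¹ on the right).
K has determinant 5; K⁻¹ = [[2, 1, 1], [-8/5, -6/5, -3/5], [7/5, 4/5, 2/5]].
det T = 4, so T⁻¹ = [[-1, -3/4], [0, -1/4]].
K⁻¹Q = [[-5, 15], [-2, 18], [3, -25]].
M = (K⁻¹Q)T⁻¹ = [[5, 0], [2, -3], [-3, 4]].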